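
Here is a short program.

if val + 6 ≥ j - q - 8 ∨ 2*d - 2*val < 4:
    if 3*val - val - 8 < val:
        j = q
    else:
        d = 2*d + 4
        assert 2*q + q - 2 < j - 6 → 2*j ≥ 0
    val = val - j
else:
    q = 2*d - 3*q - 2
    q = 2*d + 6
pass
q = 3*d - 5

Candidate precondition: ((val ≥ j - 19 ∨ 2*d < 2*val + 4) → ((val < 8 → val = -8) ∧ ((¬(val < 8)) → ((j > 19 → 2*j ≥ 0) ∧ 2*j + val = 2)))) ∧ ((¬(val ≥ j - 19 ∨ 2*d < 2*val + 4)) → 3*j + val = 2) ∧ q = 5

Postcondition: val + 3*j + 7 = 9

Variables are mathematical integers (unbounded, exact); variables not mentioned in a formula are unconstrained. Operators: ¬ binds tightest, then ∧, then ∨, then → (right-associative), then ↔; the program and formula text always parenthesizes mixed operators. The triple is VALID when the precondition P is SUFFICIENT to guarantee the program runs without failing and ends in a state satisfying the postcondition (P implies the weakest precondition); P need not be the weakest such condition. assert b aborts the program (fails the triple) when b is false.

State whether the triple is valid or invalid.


Working backward. After the program, the postcondition val + 3*j + 7 = 9 must hold; in canonical form it is 3*j + val = 2.
Before q := 3*d - 5: 3*j + val = 2
Before skip: 3*j + val = 2
Then branch requires (val < 8 → 2*q + val = 2) ∧ ((¬(val < 8)) → ((3*q < j - 4 → 2*j ≥ 0) ∧ 2*j + val = 2)); else branch requires 3*j + val = 2.
Before the if: ((q + val ≥ j - 14 ∨ 2*d < 2*val + 4) → ((val < 8 → 2*q + val = 2) ∧ ((¬(val < 8)) → ((3*q < j - 4 → 2*j ≥ 0) ∧ 2*j + val = 2)))) ∧ ((¬(q + val ≥ j - 14 ∨ 2*d < 2*val + 4)) → 3*j + val = 2)
The weakest precondition is ((q + val ≥ j - 14 ∨ 2*d < 2*val + 4) → ((val < 8 → 2*q + val = 2) ∧ ((¬(val < 8)) → ((3*q < j - 4 → 2*j ≥ 0) ∧ 2*j + val = 2)))) ∧ ((¬(q + val ≥ j - 14 ∨ 2*d < 2*val + 4)) → 3*j + val = 2).
Check whether ((val ≥ j - 19 ∨ 2*d < 2*val + 4) → ((val < 8 → val = -8) ∧ ((¬(val < 8)) → ((j > 19 → 2*j ≥ 0) ∧ 2*j + val = 2)))) ∧ ((¬(val ≥ j - 19 ∨ 2*d < 2*val + 4)) → 3*j + val = 2) ∧ q = 5 implies it.
Every state satisfying the precondition satisfies the weakest precondition: the implication holds.
Answer: valid


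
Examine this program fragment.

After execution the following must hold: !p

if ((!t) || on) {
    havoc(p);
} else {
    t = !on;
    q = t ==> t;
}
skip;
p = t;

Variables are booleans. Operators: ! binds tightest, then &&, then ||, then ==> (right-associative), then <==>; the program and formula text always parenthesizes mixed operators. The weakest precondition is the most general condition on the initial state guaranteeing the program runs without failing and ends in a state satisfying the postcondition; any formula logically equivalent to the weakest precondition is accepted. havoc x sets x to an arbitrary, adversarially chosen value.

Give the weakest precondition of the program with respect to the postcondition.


Working backward. After the program, !p must hold.
Before p := t: !t
Before skip: !t
Then branch requires !t; else branch requires on.
Before the if: (((!t) || on) ==> (!t)) && ((!((!t) || on)) ==> on)
Answer: WP = (((!t) || on) ==> (!t)) && ((!((!t) || on)) ==> on)


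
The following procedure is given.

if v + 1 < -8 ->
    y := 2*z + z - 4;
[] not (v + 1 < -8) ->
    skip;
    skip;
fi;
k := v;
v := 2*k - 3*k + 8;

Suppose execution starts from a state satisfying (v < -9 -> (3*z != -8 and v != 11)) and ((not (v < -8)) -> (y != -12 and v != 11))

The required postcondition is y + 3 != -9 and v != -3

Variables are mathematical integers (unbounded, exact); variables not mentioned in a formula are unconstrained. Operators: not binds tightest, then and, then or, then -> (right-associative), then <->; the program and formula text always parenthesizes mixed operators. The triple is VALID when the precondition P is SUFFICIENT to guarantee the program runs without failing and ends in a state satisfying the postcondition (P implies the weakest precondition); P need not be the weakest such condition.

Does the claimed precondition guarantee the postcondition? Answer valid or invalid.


Working backward. After the program, the postcondition y + 3 != -9 and v != -3 must hold; in canonical form it is y != -12 and v != -3.
Before v := 2*k - 3*k + 8: y != -12 and k != 11
Before k := v: y != -12 and v != 11
Then branch requires 3*z != -8 and v != 11; else branch requires y != -12 and v != 11.
Before the if: (v < -9 -> (3*z != -8 and v != 11)) and ((not (v < -9)) -> (y != -12 and v != 11))
The weakest precondition is (v < -9 -> (3*z != -8 and v != 11)) and ((not (v < -9)) -> (y != -12 and v != 11)).
Check whether (v < -9 -> (3*z != -8 and v != 11)) and ((not (v < -8)) -> (y != -12 and v != 11)) implies it.
Countermodel: at the initial state v = -9, y = -12, z = 0, the precondition holds but the weakest precondition fails.
Answer: invalid


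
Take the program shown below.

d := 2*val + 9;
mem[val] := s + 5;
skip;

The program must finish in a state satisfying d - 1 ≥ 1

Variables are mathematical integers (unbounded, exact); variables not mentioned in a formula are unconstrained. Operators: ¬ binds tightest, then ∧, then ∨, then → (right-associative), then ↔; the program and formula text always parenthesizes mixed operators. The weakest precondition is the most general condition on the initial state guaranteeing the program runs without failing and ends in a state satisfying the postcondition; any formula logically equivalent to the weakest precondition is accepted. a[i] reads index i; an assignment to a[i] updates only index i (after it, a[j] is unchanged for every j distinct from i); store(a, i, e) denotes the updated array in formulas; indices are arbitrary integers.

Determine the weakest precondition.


Working backward. After the program, the postcondition d - 1 ≥ 1 must hold; in canonical form it is d ≥ 2.
Before skip: d ≥ 2
Before mem[val] := s + 5: d ≥ 2
Before d := 2*val + 9: 2*val ≥ -7
Answer: WP = 2*val ≥ -7


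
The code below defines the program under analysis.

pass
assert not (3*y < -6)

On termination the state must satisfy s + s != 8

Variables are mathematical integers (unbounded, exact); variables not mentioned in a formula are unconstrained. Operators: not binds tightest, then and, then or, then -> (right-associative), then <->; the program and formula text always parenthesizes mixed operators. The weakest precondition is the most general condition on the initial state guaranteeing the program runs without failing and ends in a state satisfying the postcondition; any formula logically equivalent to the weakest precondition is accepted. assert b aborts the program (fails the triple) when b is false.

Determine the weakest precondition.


Working backward. After the program, the postcondition s + s != 8 must hold; in canonical form it is 2*s != 8.
Before assert not (3*y < -6): (not (3*y < -6)) and 2*s != 8
Before skip: (not (3*y < -6)) and 2*s != 8
Answer: WP = (not (3*y < -6)) and 2*s != 8


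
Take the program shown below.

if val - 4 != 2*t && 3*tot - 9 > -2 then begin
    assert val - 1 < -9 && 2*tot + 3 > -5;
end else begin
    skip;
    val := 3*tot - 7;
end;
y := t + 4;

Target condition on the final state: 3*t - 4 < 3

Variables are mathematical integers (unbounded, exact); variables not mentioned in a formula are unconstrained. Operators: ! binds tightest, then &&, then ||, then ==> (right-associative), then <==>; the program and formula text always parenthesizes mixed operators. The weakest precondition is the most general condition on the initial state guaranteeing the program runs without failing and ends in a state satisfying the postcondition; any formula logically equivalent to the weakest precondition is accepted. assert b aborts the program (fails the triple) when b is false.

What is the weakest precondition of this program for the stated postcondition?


Working backward. After the program, the postcondition 3*t - 4 < 3 must hold; in canonical form it is 3*t < 7.
Before y := t + 4: 3*t < 7
Then branch requires val < -8 && 2*tot > -8 && 3*t < 7; else branch requires 3*t < 7.
Before the if: ((val != 2*t + 4 && 3*tot > 7) ==> (val < -8 && 2*tot > -8 && 3*t < 7)) && ((!(val != 2*t + 4 && 3*tot > 7)) ==> 3*t < 7)
Answer: WP = ((val != 2*t + 4 && 3*tot > 7) ==> (val < -8 && 2*tot > -8 && 3*t < 7)) && ((!(val != 2*t + 4 && 3*tot > 7)) ==> 3*t < 7)


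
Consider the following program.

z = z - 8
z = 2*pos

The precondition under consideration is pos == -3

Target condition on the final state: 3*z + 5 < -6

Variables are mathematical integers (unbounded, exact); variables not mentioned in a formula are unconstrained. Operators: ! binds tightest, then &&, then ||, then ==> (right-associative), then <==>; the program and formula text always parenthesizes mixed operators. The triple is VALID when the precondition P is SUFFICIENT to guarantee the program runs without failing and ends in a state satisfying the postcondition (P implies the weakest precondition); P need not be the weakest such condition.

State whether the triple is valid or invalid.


Working backward. After the program, the postcondition 3*z + 5 < -6 must hold; in canonical form it is 3*z < -11.
Before z := 2*pos: 6*pos < -11
Before z := z - 8: 6*pos < -11
The weakest precondition is 6*pos < -11.
Check whether pos == -3 implies it.
Every state satisfying the precondition satisfies the weakest precondition: the implication holds.
Answer: valid


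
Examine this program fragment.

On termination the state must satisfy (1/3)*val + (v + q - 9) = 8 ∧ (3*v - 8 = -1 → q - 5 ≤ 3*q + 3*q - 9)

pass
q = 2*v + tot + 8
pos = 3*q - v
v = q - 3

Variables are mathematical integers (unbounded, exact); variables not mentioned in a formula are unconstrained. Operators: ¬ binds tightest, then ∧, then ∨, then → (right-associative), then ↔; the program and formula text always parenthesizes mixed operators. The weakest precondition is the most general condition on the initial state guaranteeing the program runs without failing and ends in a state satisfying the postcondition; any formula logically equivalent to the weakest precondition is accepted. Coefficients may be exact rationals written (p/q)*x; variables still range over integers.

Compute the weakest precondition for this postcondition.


Working backward. After the program, the postcondition (1/3)*val + (v + q - 9) = 8 ∧ (3*v - 8 = -1 → q - 5 ≤ 3*q + 3*q - 9) must hold; in canonical form it is q + v + (1/3)*val = 17 ∧ (3*v = 7 → 5*q ≥ 4).
Before v := q - 3: 2*q + (1/3)*val = 20 ∧ (3*q = 16 → 5*q ≥ 4)
Before pos := 3*q - v: 2*q + (1/3)*val = 20 ∧ (3*q = 16 → 5*q ≥ 4)
Before q := 2*v + tot + 8: 2*tot + 4*v + (1/3)*val = 4 ∧ (3*tot + 6*v = -8 → 5*tot + 10*v ≥ -36)
Before skip: 2*tot + 4*v + (1/3)*val = 4 ∧ (3*tot + 6*v = -8 → 5*tot + 10*v ≥ -36)
Answer: WP = 2*tot + 4*v + (1/3)*val = 4 ∧ (3*tot + 6*v = -8 → 5*tot + 10*v ≥ -36)


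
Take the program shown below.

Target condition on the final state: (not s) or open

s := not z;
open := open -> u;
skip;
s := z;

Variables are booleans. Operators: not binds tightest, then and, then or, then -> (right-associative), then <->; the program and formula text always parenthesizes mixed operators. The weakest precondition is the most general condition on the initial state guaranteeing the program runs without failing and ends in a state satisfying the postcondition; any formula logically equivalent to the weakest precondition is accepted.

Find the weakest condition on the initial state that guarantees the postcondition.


Working backward. After the program, (not s) or open must hold.
Before s := z: (not z) or open
Before skip: (not z) or open
Before open := open -> u: (not z) or (open -> u)
Before s := not z: (not z) or (open -> u)
Answer: WP = (not z) or (open -> u)


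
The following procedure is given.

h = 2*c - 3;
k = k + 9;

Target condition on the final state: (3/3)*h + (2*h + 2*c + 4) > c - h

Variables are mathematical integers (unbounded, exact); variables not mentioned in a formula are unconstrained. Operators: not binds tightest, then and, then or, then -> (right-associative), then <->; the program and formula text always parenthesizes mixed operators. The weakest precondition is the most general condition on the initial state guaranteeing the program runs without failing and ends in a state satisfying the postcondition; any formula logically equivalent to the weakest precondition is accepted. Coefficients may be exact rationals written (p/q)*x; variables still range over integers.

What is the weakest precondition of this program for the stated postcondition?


Working backward. After the program, the postcondition (3/3)*h + (2*h + 2*c + 4) > c - h must hold; in canonical form it is c + 4*h > -4.
Before k := k + 9: c + 4*h > -4
Before h := 2*c - 3: 9*c > 8
Answer: WP = 9*c > 8


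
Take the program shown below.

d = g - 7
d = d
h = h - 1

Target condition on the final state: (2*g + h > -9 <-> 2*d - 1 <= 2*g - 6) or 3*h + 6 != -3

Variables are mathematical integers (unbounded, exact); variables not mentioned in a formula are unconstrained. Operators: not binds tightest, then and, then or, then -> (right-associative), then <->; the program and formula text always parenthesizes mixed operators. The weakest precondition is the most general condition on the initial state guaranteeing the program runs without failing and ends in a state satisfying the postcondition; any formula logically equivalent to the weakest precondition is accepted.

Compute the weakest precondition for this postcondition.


Working backward. After the program, the postcondition (2*g + h > -9 <-> 2*d - 1 <= 2*g - 6) or 3*h + 6 != -3 must hold; in canonical form it is (2*g + h > -9 <-> 2*d <= 2*g - 5) or 3*h != -9.
Before h := h - 1: (2*g + h > -8 <-> 2*d <= 2*g - 5) or 3*h != -6
Before d := d: (2*g + h > -8 <-> 2*d <= 2*g - 5) or 3*h != -6
Before d := g - 7: 2*g + h > -8 or 3*h != -6
Answer: WP = 2*g + h > -8 or 3*h != -6


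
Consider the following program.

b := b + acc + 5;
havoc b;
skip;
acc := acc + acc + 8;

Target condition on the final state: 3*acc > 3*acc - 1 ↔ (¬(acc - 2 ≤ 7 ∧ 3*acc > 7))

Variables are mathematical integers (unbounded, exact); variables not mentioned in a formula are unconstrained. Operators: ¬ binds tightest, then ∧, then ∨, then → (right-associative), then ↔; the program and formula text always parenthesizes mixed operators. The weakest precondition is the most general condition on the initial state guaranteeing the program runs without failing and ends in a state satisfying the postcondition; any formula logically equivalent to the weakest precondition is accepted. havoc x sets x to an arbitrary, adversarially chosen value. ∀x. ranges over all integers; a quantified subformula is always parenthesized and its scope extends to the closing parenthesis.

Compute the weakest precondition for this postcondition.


Working backward. After the program, the postcondition 3*acc > 3*acc - 1 ↔ (¬(acc - 2 ≤ 7 ∧ 3*acc > 7)) must hold; in canonical form it is ¬(acc ≤ 9 ∧ 3*acc > 7).
Before acc := acc + acc + 8: ¬(2*acc ≤ 1 ∧ 6*acc > -17)
Before skip: ¬(2*acc ≤ 1 ∧ 6*acc > -17)
Before havoc b: ¬(2*acc ≤ 1 ∧ 6*acc > -17)
Before b := b + acc + 5: ¬(2*acc ≤ 1 ∧ 6*acc > -17)
Answer: WP = ¬(2*acc ≤ 1 ∧ 6*acc > -17)


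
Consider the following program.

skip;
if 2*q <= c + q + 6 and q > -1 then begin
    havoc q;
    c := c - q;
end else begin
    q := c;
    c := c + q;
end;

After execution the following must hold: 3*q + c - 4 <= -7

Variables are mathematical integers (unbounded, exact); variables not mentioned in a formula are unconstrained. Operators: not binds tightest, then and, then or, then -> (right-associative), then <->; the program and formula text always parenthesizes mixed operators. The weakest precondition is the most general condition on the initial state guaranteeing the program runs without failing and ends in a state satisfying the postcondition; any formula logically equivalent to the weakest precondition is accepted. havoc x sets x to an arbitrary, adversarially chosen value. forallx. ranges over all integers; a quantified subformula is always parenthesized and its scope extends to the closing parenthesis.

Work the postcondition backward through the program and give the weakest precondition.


Working backward. After the program, the postcondition 3*q + c - 4 <= -7 must hold; in canonical form it is c + 3*q <= -3.
Then branch requires forall q_1. c + 2*q_1 <= -3; else branch requires 5*c <= -3.
Before the if: ((q <= c + 6 and q > -1) -> (forall q_1. c + 2*q_1 <= -3)) and ((not (q <= c + 6 and q > -1)) -> 5*c <= -3)
Before skip: ((q <= c + 6 and q > -1) -> (forall q_1. c + 2*q_1 <= -3)) and ((not (q <= c + 6 and q > -1)) -> 5*c <= -3)
Answer: WP = ((q <= c + 6 and q > -1) -> (forall q_1. c + 2*q_1 <= -3)) and ((not (q <= c + 6 and q > -1)) -> 5*c <= -3)


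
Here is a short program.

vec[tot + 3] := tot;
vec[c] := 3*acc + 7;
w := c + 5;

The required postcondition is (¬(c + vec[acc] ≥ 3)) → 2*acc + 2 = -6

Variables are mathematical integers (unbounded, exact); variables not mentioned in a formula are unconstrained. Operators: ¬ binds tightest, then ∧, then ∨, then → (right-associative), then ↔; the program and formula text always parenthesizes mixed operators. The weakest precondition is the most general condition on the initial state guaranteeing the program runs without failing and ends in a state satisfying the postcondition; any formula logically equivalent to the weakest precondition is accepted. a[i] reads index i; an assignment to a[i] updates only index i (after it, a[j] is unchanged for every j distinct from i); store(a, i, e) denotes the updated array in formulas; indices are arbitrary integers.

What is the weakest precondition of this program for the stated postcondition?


Working backward. After the program, the postcondition (¬(c + vec[acc] ≥ 3)) → 2*acc + 2 = -6 must hold; in canonical form it is (¬(vec[acc] + c ≥ 3)) → 2*acc = -8.
Before w := c + 5: (¬(vec[acc] + c ≥ 3)) → 2*acc = -8
Before vec[c] := 3*acc + 7: (¬(store(vec, c, 3*acc + 7)[acc] + c ≥ 3)) → 2*acc = -8
Before vec[tot + 3] := tot: (¬(store(store(vec, tot + 3, tot), c, 3*acc + 7)[acc] + c ≥ 3)) → 2*acc = -8
Answer: WP = (¬(store(store(vec, tot + 3, tot), c, 3*acc + 7)[acc] + c ≥ 3)) → 2*acc = -8


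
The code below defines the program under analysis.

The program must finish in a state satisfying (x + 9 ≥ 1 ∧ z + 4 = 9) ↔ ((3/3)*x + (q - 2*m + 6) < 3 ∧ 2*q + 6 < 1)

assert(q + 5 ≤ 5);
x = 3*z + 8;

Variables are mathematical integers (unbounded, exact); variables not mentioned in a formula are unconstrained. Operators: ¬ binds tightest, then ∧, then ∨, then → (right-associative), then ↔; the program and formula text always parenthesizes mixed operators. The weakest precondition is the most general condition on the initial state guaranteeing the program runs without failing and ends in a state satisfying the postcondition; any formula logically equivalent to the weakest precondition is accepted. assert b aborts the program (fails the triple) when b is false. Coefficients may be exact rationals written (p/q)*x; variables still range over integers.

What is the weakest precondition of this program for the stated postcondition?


Working backward. After the program, the postcondition (x + 9 ≥ 1 ∧ z + 4 = 9) ↔ ((3/3)*x + (q - 2*m + 6) < 3 ∧ 2*q + 6 < 1) must hold; in canonical form it is (x ≥ -8 ∧ z = 5) ↔ (q + x < 2*m - 3 ∧ 2*q < -5).
Before x := 3*z + 8: (3*z ≥ -16 ∧ z = 5) ↔ (q + 3*z < 2*m - 11 ∧ 2*q < -5)
Before assert q + 5 ≤ 5: q ≤ 0 ∧ ((3*z ≥ -16 ∧ z = 5) ↔ (q + 3*z < 2*m - 11 ∧ 2*q < -5))
Answer: WP = q ≤ 0 ∧ ((3*z ≥ -16 ∧ z = 5) ↔ (q + 3*z < 2*m - 11 ∧ 2*q < -5))


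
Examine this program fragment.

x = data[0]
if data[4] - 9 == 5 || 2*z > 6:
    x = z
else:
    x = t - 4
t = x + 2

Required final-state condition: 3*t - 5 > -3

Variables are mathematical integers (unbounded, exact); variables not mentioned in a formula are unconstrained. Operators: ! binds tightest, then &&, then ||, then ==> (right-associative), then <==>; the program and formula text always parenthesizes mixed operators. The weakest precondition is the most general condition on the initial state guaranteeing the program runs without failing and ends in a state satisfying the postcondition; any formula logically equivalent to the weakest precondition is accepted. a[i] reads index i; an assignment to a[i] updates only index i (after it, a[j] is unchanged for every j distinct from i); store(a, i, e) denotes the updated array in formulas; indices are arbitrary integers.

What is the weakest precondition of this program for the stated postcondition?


Working backward. After the program, the postcondition 3*t - 5 > -3 must hold; in canonical form it is 3*t > 2.
Before t := x + 2: 3*x > -4
Then branch requires 3*z > -4; else branch requires 3*t > 8.
Before the if: ((data[4] == 14 || 2*z > 6) ==> 3*z > -4) && ((!(data[4] == 14 || 2*z > 6)) ==> 3*t > 8)
Before x := data[0]: ((data[4] == 14 || 2*z > 6) ==> 3*z > -4) && ((!(data[4] == 14 || 2*z > 6)) ==> 3*t > 8)
Answer: WP = ((data[4] == 14 || 2*z > 6) ==> 3*z > -4) && ((!(data[4] == 14 || 2*z > 6)) ==> 3*t > 8)


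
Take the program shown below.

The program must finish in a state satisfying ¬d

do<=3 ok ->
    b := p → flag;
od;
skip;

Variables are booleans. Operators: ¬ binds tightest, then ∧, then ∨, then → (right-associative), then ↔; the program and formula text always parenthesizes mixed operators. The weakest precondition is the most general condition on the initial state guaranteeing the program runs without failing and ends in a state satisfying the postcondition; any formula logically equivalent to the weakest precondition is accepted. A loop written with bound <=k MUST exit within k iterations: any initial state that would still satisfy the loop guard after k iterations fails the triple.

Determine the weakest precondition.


Working backward. After the program, ¬d must hold.
Before skip: ¬d
Before the loop (bound <=3), unroll the exhaustion recursion (WP_0 = exit-now case; WP_j = one more guarded iteration, up to j = 3):
  WP_0: (¬ok) ∧ (¬d)
  WP_1: (ok → ((¬ok) ∧ (¬d))) ∧ ((¬ok) → (¬d))
  WP_2: (ok → ((ok → ((¬ok) ∧ (¬d))) ∧ ((¬ok) → (¬d)))) ∧ ((¬ok) → (¬d))
  WP_3: (ok → ((ok → ((ok → ((¬ok) ∧ (¬d))) ∧ ((¬ok) → (¬d)))) ∧ ((¬ok) → (¬d)))) ∧ ((¬ok) → (¬d))
So before the loop: (ok → ((ok → ((ok → ((¬ok) ∧ (¬d))) ∧ ((¬ok) → (¬d)))) ∧ ((¬ok) → (¬d)))) ∧ ((¬ok) → (¬d))
Answer: WP = (ok → ((ok → ((ok → ((¬ok) ∧ (¬d))) ∧ ((¬ok) → (¬d)))) ∧ ((¬ok) → (¬d)))) ∧ ((¬ok) → (¬d))


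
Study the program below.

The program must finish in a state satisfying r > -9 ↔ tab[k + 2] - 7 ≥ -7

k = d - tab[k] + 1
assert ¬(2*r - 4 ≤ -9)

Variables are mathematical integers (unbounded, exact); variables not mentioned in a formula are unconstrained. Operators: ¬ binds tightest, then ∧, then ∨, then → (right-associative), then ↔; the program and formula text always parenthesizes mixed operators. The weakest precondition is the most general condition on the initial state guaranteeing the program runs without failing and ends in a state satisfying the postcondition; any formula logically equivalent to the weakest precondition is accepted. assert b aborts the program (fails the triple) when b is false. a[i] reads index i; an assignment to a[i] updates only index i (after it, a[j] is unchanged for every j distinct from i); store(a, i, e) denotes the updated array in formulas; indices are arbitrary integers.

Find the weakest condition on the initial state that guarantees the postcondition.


Working backward. After the program, the postcondition r > -9 ↔ tab[k + 2] - 7 ≥ -7 must hold; in canonical form it is r > -9 ↔ tab[k + 2] ≥ 0.
Before assert ¬(2*r - 4 ≤ -9): (¬(2*r ≤ -5)) ∧ (r > -9 ↔ tab[k + 2] ≥ 0)
Before k := d - tab[k] + 1: (¬(2*r ≤ -5)) ∧ (r > -9 ↔ tab[-tab[k] + d + 3] ≥ 0)
Answer: WP = (¬(2*r ≤ -5)) ∧ (r > -9 ↔ tab[-tab[k] + d + 3] ≥ 0)


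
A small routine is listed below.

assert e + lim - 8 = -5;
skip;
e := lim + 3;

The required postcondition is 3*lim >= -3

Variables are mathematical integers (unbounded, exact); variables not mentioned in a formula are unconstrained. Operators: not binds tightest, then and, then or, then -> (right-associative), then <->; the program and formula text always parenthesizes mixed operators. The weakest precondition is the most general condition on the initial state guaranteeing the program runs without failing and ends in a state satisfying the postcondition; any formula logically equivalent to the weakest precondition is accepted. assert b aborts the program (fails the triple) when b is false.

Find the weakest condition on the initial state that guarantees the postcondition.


Working backward. After the program, 3*lim >= -3 must hold.
Before e := lim + 3: 3*lim >= -3
Before skip: 3*lim >= -3
Before assert e + lim - 8 = -5: e + lim = 3 and 3*lim >= -3
Answer: WP = e + lim = 3 and 3*lim >= -3


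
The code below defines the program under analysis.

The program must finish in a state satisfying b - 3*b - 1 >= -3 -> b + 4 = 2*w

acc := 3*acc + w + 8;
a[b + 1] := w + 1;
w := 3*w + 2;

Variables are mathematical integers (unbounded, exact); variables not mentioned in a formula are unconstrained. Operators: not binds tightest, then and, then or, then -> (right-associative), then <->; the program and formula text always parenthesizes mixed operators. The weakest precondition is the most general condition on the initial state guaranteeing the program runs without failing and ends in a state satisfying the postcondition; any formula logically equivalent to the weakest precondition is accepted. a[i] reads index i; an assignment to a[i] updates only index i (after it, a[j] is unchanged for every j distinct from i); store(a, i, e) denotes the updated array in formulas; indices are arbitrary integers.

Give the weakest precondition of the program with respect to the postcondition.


Working backward. After the program, the postcondition b - 3*b - 1 >= -3 -> b + 4 = 2*w must hold; in canonical form it is 2*b <= 2 -> b = 2*w - 4.
Before w := 3*w + 2: 2*b <= 2 -> b = 6*w
Before a[b + 1] := w + 1: 2*b <= 2 -> b = 6*w
Before acc := 3*acc + w + 8: 2*b <= 2 -> b = 6*w
Answer: WP = 2*b <= 2 -> b = 6*w


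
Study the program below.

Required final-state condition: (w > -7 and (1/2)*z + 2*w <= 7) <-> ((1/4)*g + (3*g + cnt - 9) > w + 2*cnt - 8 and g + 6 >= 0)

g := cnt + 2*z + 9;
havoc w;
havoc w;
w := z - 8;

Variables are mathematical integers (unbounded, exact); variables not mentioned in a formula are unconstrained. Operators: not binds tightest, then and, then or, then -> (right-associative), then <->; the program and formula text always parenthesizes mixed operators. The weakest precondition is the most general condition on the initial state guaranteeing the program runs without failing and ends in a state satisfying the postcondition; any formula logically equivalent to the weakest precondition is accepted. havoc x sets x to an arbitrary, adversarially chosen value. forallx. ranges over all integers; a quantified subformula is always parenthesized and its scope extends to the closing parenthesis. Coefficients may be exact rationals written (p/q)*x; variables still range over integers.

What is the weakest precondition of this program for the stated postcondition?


Working backward. After the program, the postcondition (w > -7 and (1/2)*z + 2*w <= 7) <-> ((1/4)*g + (3*g + cnt - 9) > w + 2*cnt - 8 and g + 6 >= 0) must hold; in canonical form it is (w > -7 and 2*w + (1/2)*z <= 7) <-> ((13/4)*g > cnt + w + 1 and g >= -6).
Before w := z - 8: (z > 1 and (5/2)*z <= 23) <-> ((13/4)*g > cnt + z - 7 and g >= -6)
Before havoc w: (z > 1 and (5/2)*z <= 23) <-> ((13/4)*g > cnt + z - 7 and g >= -6)
Before havoc w: (z > 1 and (5/2)*z <= 23) <-> ((13/4)*g > cnt + z - 7 and g >= -6)
Before g := cnt + 2*z + 9: (z > 1 and (5/2)*z <= 23) <-> ((9/4)*cnt + (11/2)*z > -145/4 and cnt + 2*z >= -15)
Answer: WP = (z > 1 and (5/2)*z <= 23) <-> ((9/4)*cnt + (11/2)*z > -145/4 and cnt + 2*z >= -15)


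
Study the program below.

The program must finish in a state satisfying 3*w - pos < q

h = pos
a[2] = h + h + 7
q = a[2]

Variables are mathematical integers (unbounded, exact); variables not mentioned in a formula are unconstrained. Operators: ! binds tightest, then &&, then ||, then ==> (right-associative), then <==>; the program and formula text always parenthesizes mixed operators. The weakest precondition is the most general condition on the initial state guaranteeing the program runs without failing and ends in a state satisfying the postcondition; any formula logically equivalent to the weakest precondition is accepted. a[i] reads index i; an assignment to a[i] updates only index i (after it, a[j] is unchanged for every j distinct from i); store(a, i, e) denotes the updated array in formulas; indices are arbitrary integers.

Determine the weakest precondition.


Working backward. After the program, the postcondition 3*w - pos < q must hold; in canonical form it is 3*w < pos + q.
Before q := a[2]: 3*w < a[2] + pos
Before a[2] := h + h + 7: 3*w < 2*h + pos + 7
Before h := pos: 3*w < 3*pos + 7
Answer: WP = 3*w < 3*pos + 7


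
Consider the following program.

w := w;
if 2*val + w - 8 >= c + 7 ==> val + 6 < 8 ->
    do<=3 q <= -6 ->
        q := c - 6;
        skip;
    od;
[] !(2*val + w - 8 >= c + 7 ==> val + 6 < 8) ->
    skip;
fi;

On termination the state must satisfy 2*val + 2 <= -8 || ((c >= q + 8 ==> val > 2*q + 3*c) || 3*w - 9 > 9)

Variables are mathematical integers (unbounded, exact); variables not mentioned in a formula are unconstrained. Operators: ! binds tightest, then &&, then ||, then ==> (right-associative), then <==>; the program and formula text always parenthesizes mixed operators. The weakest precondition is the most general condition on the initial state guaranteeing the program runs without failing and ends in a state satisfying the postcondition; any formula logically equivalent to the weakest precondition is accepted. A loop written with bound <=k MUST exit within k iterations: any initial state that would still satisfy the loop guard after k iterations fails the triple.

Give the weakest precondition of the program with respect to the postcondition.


Working backward. After the program, the postcondition 2*val + 2 <= -8 || ((c >= q + 8 ==> val > 2*q + 3*c) || 3*w - 9 > 9) must hold; in canonical form it is 2*val <= -10 || (c >= q + 8 ==> val > 3*c + 2*q) || 3*w > 18.
Then branch requires (q <= -6 ==> (c <= 0 ==> (c <= 0 ==> (!(c <= 0))))) && ((!(q <= -6)) ==> (2*val <= -10 || (c >= q + 8 ==> val > 3*c + 2*q) || 3*w > 18)); else branch requires 2*val <= -10 || (c >= q + 8 ==> val > 3*c + 2*q) || 3*w > 18.
Before the if: ((2*val + w >= c + 15 ==> val < 2) ==> ((q <= -6 ==> (c <= 0 ==> (c <= 0 ==> (!(c <= 0))))) && ((!(q <= -6)) ==> (2*val <= -10 || (c >= q + 8 ==> val > 3*c + 2*q) || 3*w > 18)))) && ((!(2*val + w >= c + 15 ==> val < 2)) ==> (2*val <= -10 || (c >= q + 8 ==> val > 3*c + 2*q) || 3*w > 18))
Before w := w: ((2*val + w >= c + 15 ==> val < 2) ==> ((q <= -6 ==> (c <= 0 ==> (c <= 0 ==> (!(c <= 0))))) && ((!(q <= -6)) ==> (2*val <= -10 || (c >= q + 8 ==> val > 3*c + 2*q) || 3*w > 18)))) && ((!(2*val + w >= c + 15 ==> val < 2)) ==> (2*val <= -10 || (c >= q + 8 ==> val > 3*c + 2*q) || 3*w > 18))
Answer: WP = ((2*val + w >= c + 15 ==> val < 2) ==> ((q <= -6 ==> (c <= 0 ==> (c <= 0 ==> (!(c <= 0))))) && ((!(q <= -6)) ==> (2*val <= -10 || (c >= q + 8 ==> val > 3*c + 2*q) || 3*w > 18)))) && ((!(2*val + w >= c + 15 ==> val < 2)) ==> (2*val <= -10 || (c >= q + 8 ==> val > 3*c + 2*q) || 3*w > 18))


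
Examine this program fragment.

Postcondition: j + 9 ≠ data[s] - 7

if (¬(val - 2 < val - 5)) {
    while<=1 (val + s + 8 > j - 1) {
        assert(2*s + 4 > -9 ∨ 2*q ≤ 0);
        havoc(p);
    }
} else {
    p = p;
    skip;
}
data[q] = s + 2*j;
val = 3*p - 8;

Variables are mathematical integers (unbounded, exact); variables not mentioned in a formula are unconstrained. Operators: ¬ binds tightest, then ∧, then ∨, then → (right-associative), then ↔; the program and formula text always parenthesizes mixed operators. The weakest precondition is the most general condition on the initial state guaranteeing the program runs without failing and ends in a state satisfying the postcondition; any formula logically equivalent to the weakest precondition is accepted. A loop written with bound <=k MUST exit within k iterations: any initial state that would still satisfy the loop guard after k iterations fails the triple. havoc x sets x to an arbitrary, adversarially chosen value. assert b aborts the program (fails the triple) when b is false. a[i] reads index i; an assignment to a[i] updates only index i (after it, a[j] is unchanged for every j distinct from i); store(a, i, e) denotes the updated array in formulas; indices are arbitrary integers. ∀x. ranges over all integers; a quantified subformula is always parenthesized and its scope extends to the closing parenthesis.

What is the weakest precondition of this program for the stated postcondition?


Working backward. After the program, the postcondition j + 9 ≠ data[s] - 7 must hold; in canonical form it is j ≠ data[s] - 16.
Before val := 3*p - 8: j ≠ data[s] - 16
Before data[q] := s + 2*j: j ≠ store(data, q, 2*j + s)[s] - 16
Then branch requires (s + val > j - 9 → ((2*s > -13 ∨ 2*q ≤ 0) ∧ (¬(s + val > j - 9)) ∧ j ≠ store(data, q, 2*j + s)[s] - 16)) ∧ ((¬(s + val > j - 9)) → j ≠ store(data, q, 2*j + s)[s] - 16); else branch requires j ≠ store(data, q, 2*j + s)[s] - 16.
Before the if: (s + val > j - 9 → ((2*s > -13 ∨ 2*q ≤ 0) ∧ (¬(s + val > j - 9)) ∧ j ≠ store(data, q, 2*j + s)[s] - 16)) ∧ ((¬(s + val > j - 9)) → j ≠ store(data, q, 2*j + s)[s] - 16)
Answer: WP = (s + val > j - 9 → ((2*s > -13 ∨ 2*q ≤ 0) ∧ (¬(s + val > j - 9)) ∧ j ≠ store(data, q, 2*j + s)[s] - 16)) ∧ ((¬(s + val > j - 9)) → j ≠ store(data, q, 2*j + s)[s] - 16)


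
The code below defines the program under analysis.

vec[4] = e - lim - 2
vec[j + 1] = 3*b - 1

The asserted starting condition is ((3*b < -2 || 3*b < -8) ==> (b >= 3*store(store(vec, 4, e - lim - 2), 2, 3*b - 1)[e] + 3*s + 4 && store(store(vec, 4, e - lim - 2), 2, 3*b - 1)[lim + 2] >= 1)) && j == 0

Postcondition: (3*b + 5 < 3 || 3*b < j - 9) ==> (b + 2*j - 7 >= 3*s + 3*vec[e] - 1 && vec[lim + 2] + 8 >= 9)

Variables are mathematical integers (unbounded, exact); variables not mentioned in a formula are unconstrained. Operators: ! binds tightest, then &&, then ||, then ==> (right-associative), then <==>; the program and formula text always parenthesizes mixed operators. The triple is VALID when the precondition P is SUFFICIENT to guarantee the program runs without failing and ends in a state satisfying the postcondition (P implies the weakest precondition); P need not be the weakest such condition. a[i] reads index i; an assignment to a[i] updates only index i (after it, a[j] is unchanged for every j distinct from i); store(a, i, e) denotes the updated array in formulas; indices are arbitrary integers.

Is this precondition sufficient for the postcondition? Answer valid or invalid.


Working backward. After the program, the postcondition (3*b + 5 < 3 || 3*b < j - 9) ==> (b + 2*j - 7 >= 3*s + 3*vec[e] - 1 && vec[lim + 2] + 8 >= 9) must hold; in canonical form it is (3*b < -2 || 3*b < j - 9) ==> (b + 2*j >= 3*vec[e] + 3*s + 6 && vec[lim + 2] >= 1).
Before vec[j + 1] := 3*b - 1: (3*b < -2 || 3*b < j - 9) ==> (b + 2*j >= 3*store(vec, j + 1, 3*b - 1)[e] + 3*s + 6 && store(vec, j + 1, 3*b - 1)[lim + 2] >= 1)
Before vec[4] := e - lim - 2: (3*b < -2 || 3*b < j - 9) ==> (b + 2*j >= 3*store(store(vec, 4, e - lim - 2), j + 1, 3*b - 1)[e] + 3*s + 6 && store(store(vec, 4, e - lim - 2), j + 1, 3*b - 1)[lim + 2] >= 1)
The weakest precondition is (3*b < -2 || 3*b < j - 9) ==> (b + 2*j >= 3*store(store(vec, 4, e - lim - 2), j + 1, 3*b - 1)[e] + 3*s + 6 && store(store(vec, 4, e - lim - 2), j + 1, 3*b - 1)[lim + 2] >= 1).
Check whether ((3*b < -2 || 3*b < -8) ==> (b >= 3*store(store(vec, 4, e - lim - 2), 2, 3*b - 1)[e] + 3*s + 4 && store(store(vec, 4, e - lim - 2), 2, 3*b - 1)[lim + 2] >= 1)) && j == 0 implies it.
Countermodel: at the initial state b = -4, e = 2, j = 0, lim = -1, s = 0, vec = {[1] = 15513, [2] = 3, [4] = 3, elsewhere 3}, the precondition holds but the weakest precondition fails.
Answer: invalid


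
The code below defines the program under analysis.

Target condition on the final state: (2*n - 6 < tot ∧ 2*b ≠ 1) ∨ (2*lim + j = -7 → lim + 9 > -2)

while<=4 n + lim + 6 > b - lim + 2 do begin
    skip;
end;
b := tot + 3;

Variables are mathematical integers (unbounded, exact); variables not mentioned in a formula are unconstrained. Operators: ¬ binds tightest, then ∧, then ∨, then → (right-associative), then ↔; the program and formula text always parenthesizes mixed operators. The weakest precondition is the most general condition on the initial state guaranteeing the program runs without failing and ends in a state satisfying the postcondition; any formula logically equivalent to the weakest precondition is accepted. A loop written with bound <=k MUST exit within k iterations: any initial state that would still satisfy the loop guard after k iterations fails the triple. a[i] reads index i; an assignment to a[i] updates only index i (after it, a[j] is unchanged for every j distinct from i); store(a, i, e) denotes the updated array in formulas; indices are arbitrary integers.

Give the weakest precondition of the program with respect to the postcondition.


Working backward. After the program, the postcondition (2*n - 6 < tot ∧ 2*b ≠ 1) ∨ (2*lim + j = -7 → lim + 9 > -2) must hold; in canonical form it is (2*n < tot + 6 ∧ 2*b ≠ 1) ∨ (j + 2*lim = -7 → lim > -11).
Before b := tot + 3: (2*n < tot + 6 ∧ 2*tot ≠ -5) ∨ (j + 2*lim = -7 → lim > -11)
Before the loop (bound <=4), unroll the exhaustion recursion (WP_0 = exit-now case; WP_j = one more guarded iteration, up to j = 4):
  WP_0: (¬(2*lim + n > b - 4)) ∧ ((2*n < tot + 6 ∧ 2*tot ≠ -5) ∨ (j + 2*lim = -7 → lim > -11))
  WP_1: (2*lim + n > b - 4 → ((¬(2*lim + n > b - 4)) ∧ ((2*n < tot + 6 ∧ 2*tot ≠ -5) ∨ (j + 2*lim = -7 → lim > -11)))) ∧ ((¬(2*lim + n > b - 4)) → ((2*n < tot + 6 ∧ 2*tot ≠ -5) ∨ (j + 2*lim = -7 → lim > -11)))
  WP_2: (2*lim + n > b - 4 → ((2*lim + n > b - 4 → ((¬(2*lim + n > b - 4)) ∧ ((2*n < tot + 6 ∧ 2*tot ≠ -5) ∨ (j + 2*lim = -7 → lim > -11)))) ∧ ((¬(2*lim + n > b - 4)) → ((2*n < tot + 6 ∧ 2*tot ≠ -5) ∨ (j + 2*lim = -7 → lim > -11))))) ∧ ((¬(2*lim + n > b - 4)) → ((2*n < tot + 6 ∧ 2*tot ≠ -5) ∨ (j + 2*lim = -7 → lim > -11)))
  WP_3: (2*lim + n > b - 4 → ((2*lim + n > b - 4 → ((2*lim + n > b - 4 → ((¬(2*lim + n > b - 4)) ∧ ((2*n < tot + 6 ∧ 2*tot ≠ -5) ∨ (j + 2*lim = -7 → lim > -11)))) ∧ ((¬(2*lim + n > b - 4)) → ((2*n < tot + 6 ∧ 2*tot ≠ -5) ∨ (j + 2*lim = -7 → lim > -11))))) ∧ ((¬(2*lim + n > b - 4)) → ((2*n < tot + 6 ∧ 2*tot ≠ -5) ∨ (j + 2*lim = -7 → lim > -11))))) ∧ ((¬(2*lim + n > b - 4)) → ((2*n < tot + 6 ∧ 2*tot ≠ -5) ∨ (j + 2*lim = -7 → lim > -11)))
  WP_4: (2*lim + n > b - 4 → ((2*lim + n > b - 4 → ((2*lim + n > b - 4 → ((2*lim + n > b - 4 → ((¬(2*lim + n > b - 4)) ∧ ((2*n < tot + 6 ∧ 2*tot ≠ -5) ∨ (j + 2*lim = -7 → lim > -11)))) ∧ ((¬(2*lim + n > b - 4)) → ((2*n < tot + 6 ∧ 2*tot ≠ -5) ∨ (j + 2*lim = -7 → lim > -11))))) ∧ ((¬(2*lim + n > b - 4)) → ((2*n < tot + 6 ∧ 2*tot ≠ -5) ∨ (j + 2*lim = -7 → lim > -11))))) ∧ ((¬(2*lim + n > b - 4)) → ((2*n < tot + 6 ∧ 2*tot ≠ -5) ∨ (j + 2*lim = -7 → lim > -11))))) ∧ ((¬(2*lim + n > b - 4)) → ((2*n < tot + 6 ∧ 2*tot ≠ -5) ∨ (j + 2*lim = -7 → lim > -11)))
So before the loop: (2*lim + n > b - 4 → ((2*lim + n > b - 4 → ((2*lim + n > b - 4 → ((2*lim + n > b - 4 → ((¬(2*lim + n > b - 4)) ∧ ((2*n < tot + 6 ∧ 2*tot ≠ -5) ∨ (j + 2*lim = -7 → lim > -11)))) ∧ ((¬(2*lim + n > b - 4)) → ((2*n < tot + 6 ∧ 2*tot ≠ -5) ∨ (j + 2*lim = -7 → lim > -11))))) ∧ ((¬(2*lim + n > b - 4)) → ((2*n < tot + 6 ∧ 2*tot ≠ -5) ∨ (j + 2*lim = -7 → lim > -11))))) ∧ ((¬(2*lim + n > b - 4)) → ((2*n < tot + 6 ∧ 2*tot ≠ -5) ∨ (j + 2*lim = -7 → lim > -11))))) ∧ ((¬(2*lim + n > b - 4)) → ((2*n < tot + 6 ∧ 2*tot ≠ -5) ∨ (j + 2*lim = -7 → lim > -11)))
Answer: WP = (2*lim + n > b - 4 → ((2*lim + n > b - 4 → ((2*lim + n > b - 4 → ((2*lim + n > b - 4 → ((¬(2*lim + n > b - 4)) ∧ ((2*n < tot + 6 ∧ 2*tot ≠ -5) ∨ (j + 2*lim = -7 → lim > -11)))) ∧ ((¬(2*lim + n > b - 4)) → ((2*n < tot + 6 ∧ 2*tot ≠ -5) ∨ (j + 2*lim = -7 → lim > -11))))) ∧ ((¬(2*lim + n > b - 4)) → ((2*n < tot + 6 ∧ 2*tot ≠ -5) ∨ (j + 2*lim = -7 → lim > -11))))) ∧ ((¬(2*lim + n > b - 4)) → ((2*n < tot + 6 ∧ 2*tot ≠ -5) ∨ (j + 2*lim = -7 → lim > -11))))) ∧ ((¬(2*lim + n > b - 4)) → ((2*n < tot + 6 ∧ 2*tot ≠ -5) ∨ (j + 2*lim = -7 → lim > -11)))
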